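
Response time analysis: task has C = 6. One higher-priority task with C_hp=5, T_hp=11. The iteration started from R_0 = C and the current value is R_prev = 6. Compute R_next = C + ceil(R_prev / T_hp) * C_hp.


R_next = C + ceil(R_prev / T_hp) * C_hp
ceil(6 / 11) = ceil(0.5455) = 1
Interference = 1 * 5 = 5
R_next = 6 + 5 = 11

11


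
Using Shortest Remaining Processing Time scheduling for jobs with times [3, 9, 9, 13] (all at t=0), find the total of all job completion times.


Since all jobs arrive at t=0, SRPT equals SPT ordering.
SPT order: [3, 9, 9, 13]
Completion times:
  Job 1: p=3, C=3
  Job 2: p=9, C=12
  Job 3: p=9, C=21
  Job 4: p=13, C=34
Total completion time = 3 + 12 + 21 + 34 = 70

70


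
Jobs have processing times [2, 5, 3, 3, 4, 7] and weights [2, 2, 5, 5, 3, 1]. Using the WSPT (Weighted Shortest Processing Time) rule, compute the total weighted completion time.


Compute p/w ratios and sort ascending (WSPT): [(3, 5), (3, 5), (2, 2), (4, 3), (5, 2), (7, 1)]
Compute weighted completion times:
  Job (p=3,w=5): C=3, w*C=5*3=15
  Job (p=3,w=5): C=6, w*C=5*6=30
  Job (p=2,w=2): C=8, w*C=2*8=16
  Job (p=4,w=3): C=12, w*C=3*12=36
  Job (p=5,w=2): C=17, w*C=2*17=34
  Job (p=7,w=1): C=24, w*C=1*24=24
Total weighted completion time = 155

155


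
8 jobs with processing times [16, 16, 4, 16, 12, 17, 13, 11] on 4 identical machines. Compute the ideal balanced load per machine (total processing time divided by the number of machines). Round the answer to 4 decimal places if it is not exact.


Total processing time = 16 + 16 + 4 + 16 + 12 + 17 + 13 + 11 = 105
Number of machines = 4
Ideal balanced load = 105 / 4 = 26.25

26.25


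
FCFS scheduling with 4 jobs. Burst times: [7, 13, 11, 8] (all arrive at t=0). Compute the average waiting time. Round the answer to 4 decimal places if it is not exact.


FCFS order (as given): [7, 13, 11, 8]
Waiting times:
  Job 1: wait = 0
  Job 2: wait = 7
  Job 3: wait = 20
  Job 4: wait = 31
Sum of waiting times = 58
Average waiting time = 58/4 = 14.5

14.5


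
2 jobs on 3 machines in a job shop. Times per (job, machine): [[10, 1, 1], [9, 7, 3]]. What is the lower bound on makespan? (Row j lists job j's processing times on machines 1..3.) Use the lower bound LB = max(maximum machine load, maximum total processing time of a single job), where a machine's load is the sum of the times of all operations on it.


Machine loads:
  Machine 1: 10 + 9 = 19
  Machine 2: 1 + 7 = 8
  Machine 3: 1 + 3 = 4
Max machine load = 19
Job totals:
  Job 1: 12
  Job 2: 19
Max job total = 19
Lower bound = max(19, 19) = 19

19


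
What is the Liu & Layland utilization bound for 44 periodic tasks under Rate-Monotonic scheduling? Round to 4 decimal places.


Compute 2^(1/44) = 1.0158780831
Subtract 1: 1.0158780831 - 1 = 0.0158780831
Multiply by n: 44 * 0.0158780831 = 0.6986356564
Round to 4 dp: 0.6986

0.6986


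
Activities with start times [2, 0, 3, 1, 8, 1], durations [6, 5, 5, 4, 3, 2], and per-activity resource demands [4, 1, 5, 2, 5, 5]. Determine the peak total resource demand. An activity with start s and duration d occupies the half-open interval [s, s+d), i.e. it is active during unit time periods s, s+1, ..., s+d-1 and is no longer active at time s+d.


Each activity i is active on [start_i, start_i + duration_i).
Compute total resource usage per time slot:
  t=0: active resources = [1], total = 1
  t=1: active resources = [1, 2, 5], total = 8
  t=2: active resources = [4, 1, 2, 5], total = 12
  t=3: active resources = [4, 1, 5, 2], total = 12
  t=4: active resources = [4, 1, 5, 2], total = 12
  t=5: active resources = [4, 5], total = 9
  t=6: active resources = [4, 5], total = 9
  t=7: active resources = [4, 5], total = 9
  t=8: active resources = [5], total = 5
  t=9: active resources = [5], total = 5
  t=10: active resources = [5], total = 5
Peak resource demand = 12

12


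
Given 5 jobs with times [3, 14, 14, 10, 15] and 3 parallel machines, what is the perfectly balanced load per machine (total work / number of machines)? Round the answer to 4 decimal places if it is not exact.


Total processing time = 3 + 14 + 14 + 10 + 15 = 56
Number of machines = 3
Ideal balanced load = 56 / 3 = 18.6667

18.6667


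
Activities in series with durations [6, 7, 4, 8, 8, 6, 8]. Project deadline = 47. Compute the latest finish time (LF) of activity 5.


LF(activity 5) = deadline - sum of successor durations
Successors: activities 6 through 7 with durations [6, 8]
Sum of successor durations = 14
LF = 47 - 14 = 33

33


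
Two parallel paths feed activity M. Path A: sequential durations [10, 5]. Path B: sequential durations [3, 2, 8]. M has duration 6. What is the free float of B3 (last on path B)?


ES(B3) = sum of predecessors on chain B = 5
EF(B3) = ES + duration = 5 + 8 = 13
Successor of B3 is M. ES(M) = max(sum(A), sum(B)) = max(15, 13) = 15
Free float = ES(successor) - EF(current) = 15 - 13 = 2

2


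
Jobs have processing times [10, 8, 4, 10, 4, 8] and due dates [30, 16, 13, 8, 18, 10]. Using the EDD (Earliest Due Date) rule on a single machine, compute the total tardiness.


Sort by due date (EDD order): [(10, 8), (8, 10), (4, 13), (8, 16), (4, 18), (10, 30)]
Compute completion times and tardiness:
  Job 1: p=10, d=8, C=10, tardiness=max(0,10-8)=2
  Job 2: p=8, d=10, C=18, tardiness=max(0,18-10)=8
  Job 3: p=4, d=13, C=22, tardiness=max(0,22-13)=9
  Job 4: p=8, d=16, C=30, tardiness=max(0,30-16)=14
  Job 5: p=4, d=18, C=34, tardiness=max(0,34-18)=16
  Job 6: p=10, d=30, C=44, tardiness=max(0,44-30)=14
Total tardiness = 63

63


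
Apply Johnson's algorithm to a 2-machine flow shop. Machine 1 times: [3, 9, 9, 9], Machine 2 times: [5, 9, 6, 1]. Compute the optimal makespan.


Apply Johnson's rule:
  Group 1 (a <= b): [(1, 3, 5), (2, 9, 9)]
  Group 2 (a > b): [(3, 9, 6), (4, 9, 1)]
Optimal job order: [1, 2, 3, 4]
Schedule:
  Job 1: M1 done at 3, M2 done at 8
  Job 2: M1 done at 12, M2 done at 21
  Job 3: M1 done at 21, M2 done at 27
  Job 4: M1 done at 30, M2 done at 31
Makespan = 31

31


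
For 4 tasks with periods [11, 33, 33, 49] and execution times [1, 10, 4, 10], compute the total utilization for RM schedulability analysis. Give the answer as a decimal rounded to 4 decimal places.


Compute individual utilizations (exact fractions):
  Task 1: C/T = 1/11 (approx. 0.0909)
  Task 2: C/T = 10/33 (approx. 0.303)
  Task 3: C/T = 4/33 (approx. 0.1212)
  Task 4: C/T = 10/49 (approx. 0.2041)
Total utilization U = 1/11 + 10/33 + 4/33 + 10/49 = 1163/1617
Rounded to 4 decimal places: U = 0.7192
RM (Liu & Layland) bound for 4 tasks = 0.756828; compare with U = 1163/1617 (approx. 0.719233)
U <= bound, so schedulable by RM sufficient condition.

0.7192


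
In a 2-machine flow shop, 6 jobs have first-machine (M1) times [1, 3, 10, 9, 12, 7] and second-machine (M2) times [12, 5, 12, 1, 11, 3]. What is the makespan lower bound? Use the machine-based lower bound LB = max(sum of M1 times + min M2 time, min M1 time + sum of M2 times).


LB1 = sum(M1 times) + min(M2 times) = 42 + 1 = 43
LB2 = min(M1 times) + sum(M2 times) = 1 + 44 = 45
Lower bound = max(LB1, LB2) = max(43, 45) = 45

45


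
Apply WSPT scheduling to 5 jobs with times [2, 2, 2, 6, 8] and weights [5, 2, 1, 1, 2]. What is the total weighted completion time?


Compute p/w ratios and sort ascending (WSPT): [(2, 5), (2, 2), (2, 1), (8, 2), (6, 1)]
Compute weighted completion times:
  Job (p=2,w=5): C=2, w*C=5*2=10
  Job (p=2,w=2): C=4, w*C=2*4=8
  Job (p=2,w=1): C=6, w*C=1*6=6
  Job (p=8,w=2): C=14, w*C=2*14=28
  Job (p=6,w=1): C=20, w*C=1*20=20
Total weighted completion time = 72

72


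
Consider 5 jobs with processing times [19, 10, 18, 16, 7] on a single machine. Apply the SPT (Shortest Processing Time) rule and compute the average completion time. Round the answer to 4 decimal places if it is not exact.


Sort jobs by processing time (SPT order): [7, 10, 16, 18, 19]
Compute completion times sequentially:
  Job 1: processing = 7, completes at 7
  Job 2: processing = 10, completes at 17
  Job 3: processing = 16, completes at 33
  Job 4: processing = 18, completes at 51
  Job 5: processing = 19, completes at 70
Sum of completion times = 178
Average completion time = 178/5 = 35.6

35.6


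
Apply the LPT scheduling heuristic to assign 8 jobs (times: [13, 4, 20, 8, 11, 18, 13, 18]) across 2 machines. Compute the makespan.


Sort jobs in decreasing order (LPT): [20, 18, 18, 13, 13, 11, 8, 4]
Assign each job to the least loaded machine:
  Machine 1: jobs [20, 13, 13, 8], load = 54
  Machine 2: jobs [18, 18, 11, 4], load = 51
Makespan = max load = 54

54


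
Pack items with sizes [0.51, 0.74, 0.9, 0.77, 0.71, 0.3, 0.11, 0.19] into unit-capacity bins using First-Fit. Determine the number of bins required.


Place items sequentially using First-Fit:
  Item 0.51 -> new Bin 1
  Item 0.74 -> new Bin 2
  Item 0.9 -> new Bin 3
  Item 0.77 -> new Bin 4
  Item 0.71 -> new Bin 5
  Item 0.3 -> Bin 1 (now 0.81)
  Item 0.11 -> Bin 1 (now 0.92)
  Item 0.19 -> Bin 2 (now 0.93)
Total bins used = 5

5


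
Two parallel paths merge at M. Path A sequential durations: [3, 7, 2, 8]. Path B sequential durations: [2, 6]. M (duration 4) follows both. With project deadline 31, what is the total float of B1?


Forward pass: ES(B1) = sum of predecessors on chain B = 0
EF = ES + duration = 0 + 2 = 2
Backward pass: LF(M) = deadline = 31; LS(M) = 31 - 4 = 27
LF(B1) = LS(M) - sum(successors on chain B) = 27 - 6 = 21
LS = LF - duration = 21 - 2 = 19
Total float = LS - ES = 19 - 0 = 19

19


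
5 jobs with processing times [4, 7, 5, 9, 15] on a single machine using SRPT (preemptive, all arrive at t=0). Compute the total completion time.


Since all jobs arrive at t=0, SRPT equals SPT ordering.
SPT order: [4, 5, 7, 9, 15]
Completion times:
  Job 1: p=4, C=4
  Job 2: p=5, C=9
  Job 3: p=7, C=16
  Job 4: p=9, C=25
  Job 5: p=15, C=40
Total completion time = 4 + 9 + 16 + 25 + 40 = 94

94


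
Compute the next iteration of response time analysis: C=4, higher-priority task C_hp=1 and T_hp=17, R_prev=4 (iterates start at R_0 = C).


R_next = C + ceil(R_prev / T_hp) * C_hp
ceil(4 / 17) = ceil(0.2353) = 1
Interference = 1 * 1 = 1
R_next = 4 + 1 = 5

5


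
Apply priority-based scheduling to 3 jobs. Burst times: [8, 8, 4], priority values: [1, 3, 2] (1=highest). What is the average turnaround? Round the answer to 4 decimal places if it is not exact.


Sort by priority (ascending = highest first):
Order: [(1, 8), (2, 4), (3, 8)]
Completion times:
  Priority 1, burst=8, C=8
  Priority 2, burst=4, C=12
  Priority 3, burst=8, C=20
Average turnaround = 40/3 = 13.3333

13.3333


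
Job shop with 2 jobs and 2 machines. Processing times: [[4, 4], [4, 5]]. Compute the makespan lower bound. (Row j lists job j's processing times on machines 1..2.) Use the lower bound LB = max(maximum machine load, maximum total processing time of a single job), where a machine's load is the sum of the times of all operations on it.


Machine loads:
  Machine 1: 4 + 4 = 8
  Machine 2: 4 + 5 = 9
Max machine load = 9
Job totals:
  Job 1: 8
  Job 2: 9
Max job total = 9
Lower bound = max(9, 9) = 9

9


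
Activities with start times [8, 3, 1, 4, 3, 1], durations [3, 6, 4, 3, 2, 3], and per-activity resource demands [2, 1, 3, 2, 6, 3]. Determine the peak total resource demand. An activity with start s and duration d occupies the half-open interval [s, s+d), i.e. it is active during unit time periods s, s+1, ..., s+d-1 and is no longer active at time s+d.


Each activity i is active on [start_i, start_i + duration_i).
Compute total resource usage per time slot:
  t=0: active resources = [], total = 0
  t=1: active resources = [3, 3], total = 6
  t=2: active resources = [3, 3], total = 6
  t=3: active resources = [1, 3, 6, 3], total = 13
  t=4: active resources = [1, 3, 2, 6], total = 12
  t=5: active resources = [1, 2], total = 3
  t=6: active resources = [1, 2], total = 3
  t=7: active resources = [1], total = 1
  t=8: active resources = [2, 1], total = 3
  t=9: active resources = [2], total = 2
  t=10: active resources = [2], total = 2
Peak resource demand = 13

13


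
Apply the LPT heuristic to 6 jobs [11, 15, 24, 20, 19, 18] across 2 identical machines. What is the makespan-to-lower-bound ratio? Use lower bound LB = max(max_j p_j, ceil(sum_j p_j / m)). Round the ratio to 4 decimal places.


LPT order: [24, 20, 19, 18, 15, 11]
Machine loads after assignment: [53, 54]
LPT makespan = 54
Lower bound = max(max_job, ceil(total/2)) = max(24, 54) = 54
Ratio = 54 / 54 = 1.0

1.0


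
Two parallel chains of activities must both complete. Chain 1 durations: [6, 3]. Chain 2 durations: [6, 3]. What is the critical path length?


Path A total = 6 + 3 = 9
Path B total = 6 + 3 = 9
Critical path = longest path = max(9, 9) = 9

9


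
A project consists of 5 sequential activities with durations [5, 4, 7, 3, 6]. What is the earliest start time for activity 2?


Activity 2 starts after activities 1 through 1 complete.
Predecessor durations: [5]
ES = 5 = 5

5


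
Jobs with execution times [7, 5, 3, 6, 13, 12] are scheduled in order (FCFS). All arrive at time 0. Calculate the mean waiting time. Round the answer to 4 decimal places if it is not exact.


FCFS order (as given): [7, 5, 3, 6, 13, 12]
Waiting times:
  Job 1: wait = 0
  Job 2: wait = 7
  Job 3: wait = 12
  Job 4: wait = 15
  Job 5: wait = 21
  Job 6: wait = 34
Sum of waiting times = 89
Average waiting time = 89/6 = 14.8333

14.8333


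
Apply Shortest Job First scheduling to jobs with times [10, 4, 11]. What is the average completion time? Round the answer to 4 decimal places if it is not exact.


SJF order (ascending): [4, 10, 11]
Completion times:
  Job 1: burst=4, C=4
  Job 2: burst=10, C=14
  Job 3: burst=11, C=25
Average completion = 43/3 = 14.3333

14.3333


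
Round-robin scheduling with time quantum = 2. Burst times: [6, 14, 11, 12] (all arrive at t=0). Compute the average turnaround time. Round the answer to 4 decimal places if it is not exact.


Time quantum = 2
Execution trace:
  J1 runs 2 units, time = 2
  J2 runs 2 units, time = 4
  J3 runs 2 units, time = 6
  J4 runs 2 units, time = 8
  J1 runs 2 units, time = 10
  J2 runs 2 units, time = 12
  J3 runs 2 units, time = 14
  J4 runs 2 units, time = 16
  J1 runs 2 units, time = 18
  J2 runs 2 units, time = 20
  J3 runs 2 units, time = 22
  J4 runs 2 units, time = 24
  J2 runs 2 units, time = 26
  J3 runs 2 units, time = 28
  J4 runs 2 units, time = 30
  J2 runs 2 units, time = 32
  J3 runs 2 units, time = 34
  J4 runs 2 units, time = 36
  J2 runs 2 units, time = 38
  J3 runs 1 units, time = 39
  J4 runs 2 units, time = 41
  J2 runs 2 units, time = 43
Finish times: [18, 43, 39, 41]
Average turnaround = 141/4 = 35.25

35.25


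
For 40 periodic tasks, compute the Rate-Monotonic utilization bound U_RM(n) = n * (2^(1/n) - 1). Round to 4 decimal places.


Compute 2^(1/40) = 1.0174796921
Subtract 1: 1.0174796921 - 1 = 0.0174796921
Multiply by n: 40 * 0.0174796921 = 0.6991876840
Round to 4 dp: 0.6992

0.6992


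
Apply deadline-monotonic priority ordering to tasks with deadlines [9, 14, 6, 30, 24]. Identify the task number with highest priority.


Sort tasks by relative deadline (ascending):
  Task 3: deadline = 6
  Task 1: deadline = 9
  Task 2: deadline = 14
  Task 5: deadline = 24
  Task 4: deadline = 30
Priority order (highest first): [3, 1, 2, 5, 4]
Highest priority task = 3

3


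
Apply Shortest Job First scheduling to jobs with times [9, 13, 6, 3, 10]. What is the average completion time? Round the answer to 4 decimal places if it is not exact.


SJF order (ascending): [3, 6, 9, 10, 13]
Completion times:
  Job 1: burst=3, C=3
  Job 2: burst=6, C=9
  Job 3: burst=9, C=18
  Job 4: burst=10, C=28
  Job 5: burst=13, C=41
Average completion = 99/5 = 19.8

19.8


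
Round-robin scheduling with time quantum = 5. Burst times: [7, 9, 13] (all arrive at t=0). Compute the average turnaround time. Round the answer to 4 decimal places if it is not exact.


Time quantum = 5
Execution trace:
  J1 runs 5 units, time = 5
  J2 runs 5 units, time = 10
  J3 runs 5 units, time = 15
  J1 runs 2 units, time = 17
  J2 runs 4 units, time = 21
  J3 runs 5 units, time = 26
  J3 runs 3 units, time = 29
Finish times: [17, 21, 29]
Average turnaround = 67/3 = 22.3333

22.3333


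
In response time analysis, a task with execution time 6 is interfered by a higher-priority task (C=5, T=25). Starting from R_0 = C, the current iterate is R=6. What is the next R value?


R_next = C + ceil(R_prev / T_hp) * C_hp
ceil(6 / 25) = ceil(0.24) = 1
Interference = 1 * 5 = 5
R_next = 6 + 5 = 11

11


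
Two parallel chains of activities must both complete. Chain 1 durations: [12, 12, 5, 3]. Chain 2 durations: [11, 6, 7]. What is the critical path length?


Path A total = 12 + 12 + 5 + 3 = 32
Path B total = 11 + 6 + 7 = 24
Critical path = longest path = max(32, 24) = 32

32


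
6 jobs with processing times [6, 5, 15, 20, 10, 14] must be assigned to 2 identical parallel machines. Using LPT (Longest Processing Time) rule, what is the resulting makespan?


Sort jobs in decreasing order (LPT): [20, 15, 14, 10, 6, 5]
Assign each job to the least loaded machine:
  Machine 1: jobs [20, 10, 5], load = 35
  Machine 2: jobs [15, 14, 6], load = 35
Makespan = max load = 35

35


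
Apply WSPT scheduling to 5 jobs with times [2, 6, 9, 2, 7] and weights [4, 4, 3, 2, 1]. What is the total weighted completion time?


Compute p/w ratios and sort ascending (WSPT): [(2, 4), (2, 2), (6, 4), (9, 3), (7, 1)]
Compute weighted completion times:
  Job (p=2,w=4): C=2, w*C=4*2=8
  Job (p=2,w=2): C=4, w*C=2*4=8
  Job (p=6,w=4): C=10, w*C=4*10=40
  Job (p=9,w=3): C=19, w*C=3*19=57
  Job (p=7,w=1): C=26, w*C=1*26=26
Total weighted completion time = 139

139


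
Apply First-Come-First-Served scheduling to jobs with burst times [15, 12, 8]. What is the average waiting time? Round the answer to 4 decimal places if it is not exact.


FCFS order (as given): [15, 12, 8]
Waiting times:
  Job 1: wait = 0
  Job 2: wait = 15
  Job 3: wait = 27
Sum of waiting times = 42
Average waiting time = 42/3 = 14.0

14.0


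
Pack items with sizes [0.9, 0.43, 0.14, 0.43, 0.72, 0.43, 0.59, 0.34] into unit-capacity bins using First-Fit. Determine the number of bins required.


Place items sequentially using First-Fit:
  Item 0.9 -> new Bin 1
  Item 0.43 -> new Bin 2
  Item 0.14 -> Bin 2 (now 0.57)
  Item 0.43 -> Bin 2 (now 1.0)
  Item 0.72 -> new Bin 3
  Item 0.43 -> new Bin 4
  Item 0.59 -> new Bin 5
  Item 0.34 -> Bin 4 (now 0.77)
Total bins used = 5

5


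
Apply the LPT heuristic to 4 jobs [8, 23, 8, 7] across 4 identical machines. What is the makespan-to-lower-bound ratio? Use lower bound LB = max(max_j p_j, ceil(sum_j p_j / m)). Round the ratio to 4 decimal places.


LPT order: [23, 8, 8, 7]
Machine loads after assignment: [23, 8, 8, 7]
LPT makespan = 23
Lower bound = max(max_job, ceil(total/4)) = max(23, 12) = 23
Ratio = 23 / 23 = 1.0

1.0


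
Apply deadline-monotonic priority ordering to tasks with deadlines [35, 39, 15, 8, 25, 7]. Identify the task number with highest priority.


Sort tasks by relative deadline (ascending):
  Task 6: deadline = 7
  Task 4: deadline = 8
  Task 3: deadline = 15
  Task 5: deadline = 25
  Task 1: deadline = 35
  Task 2: deadline = 39
Priority order (highest first): [6, 4, 3, 5, 1, 2]
Highest priority task = 6

6


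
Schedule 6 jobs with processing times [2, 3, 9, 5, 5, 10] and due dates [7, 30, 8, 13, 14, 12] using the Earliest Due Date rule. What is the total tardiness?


Sort by due date (EDD order): [(2, 7), (9, 8), (10, 12), (5, 13), (5, 14), (3, 30)]
Compute completion times and tardiness:
  Job 1: p=2, d=7, C=2, tardiness=max(0,2-7)=0
  Job 2: p=9, d=8, C=11, tardiness=max(0,11-8)=3
  Job 3: p=10, d=12, C=21, tardiness=max(0,21-12)=9
  Job 4: p=5, d=13, C=26, tardiness=max(0,26-13)=13
  Job 5: p=5, d=14, C=31, tardiness=max(0,31-14)=17
  Job 6: p=3, d=30, C=34, tardiness=max(0,34-30)=4
Total tardiness = 46

46


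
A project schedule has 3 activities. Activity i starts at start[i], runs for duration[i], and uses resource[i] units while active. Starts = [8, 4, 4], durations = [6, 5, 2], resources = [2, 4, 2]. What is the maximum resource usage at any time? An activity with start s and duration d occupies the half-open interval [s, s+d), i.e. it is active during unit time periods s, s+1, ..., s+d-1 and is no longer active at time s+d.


Each activity i is active on [start_i, start_i + duration_i).
Compute total resource usage per time slot:
  t=0: active resources = [], total = 0
  t=1: active resources = [], total = 0
  t=2: active resources = [], total = 0
  t=3: active resources = [], total = 0
  t=4: active resources = [4, 2], total = 6
  t=5: active resources = [4, 2], total = 6
  t=6: active resources = [4], total = 4
  t=7: active resources = [4], total = 4
  t=8: active resources = [2, 4], total = 6
  t=9: active resources = [2], total = 2
  t=10: active resources = [2], total = 2
  t=11: active resources = [2], total = 2
  t=12: active resources = [2], total = 2
  t=13: active resources = [2], total = 2
Peak resource demand = 6

6


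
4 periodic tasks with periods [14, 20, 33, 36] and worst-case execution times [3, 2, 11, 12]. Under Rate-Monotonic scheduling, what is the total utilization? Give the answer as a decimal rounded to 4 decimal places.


Compute individual utilizations (exact fractions):
  Task 1: C/T = 3/14 (approx. 0.2143)
  Task 2: C/T = 2/20 = 1/10 (approx. 0.1)
  Task 3: C/T = 11/33 = 1/3 (approx. 0.3333)
  Task 4: C/T = 12/36 = 1/3 (approx. 0.3333)
Total utilization U = 3/14 + 1/10 + 1/3 + 1/3 = 103/105
Rounded to 4 decimal places: U = 0.9810
RM (Liu & Layland) bound for 4 tasks = 0.756828; compare with U = 103/105 (approx. 0.980952)
bound < U <= 1, so the RM sufficient condition is not met (inconclusive; an exact test such as response-time analysis is needed).

0.9810


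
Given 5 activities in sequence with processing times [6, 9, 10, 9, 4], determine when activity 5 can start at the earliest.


Activity 5 starts after activities 1 through 4 complete.
Predecessor durations: [6, 9, 10, 9]
ES = 6 + 9 + 10 + 9 = 34

34


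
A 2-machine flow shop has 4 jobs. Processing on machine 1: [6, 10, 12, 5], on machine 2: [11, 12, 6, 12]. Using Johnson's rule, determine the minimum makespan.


Apply Johnson's rule:
  Group 1 (a <= b): [(4, 5, 12), (1, 6, 11), (2, 10, 12)]
  Group 2 (a > b): [(3, 12, 6)]
Optimal job order: [4, 1, 2, 3]
Schedule:
  Job 4: M1 done at 5, M2 done at 17
  Job 1: M1 done at 11, M2 done at 28
  Job 2: M1 done at 21, M2 done at 40
  Job 3: M1 done at 33, M2 done at 46
Makespan = 46

46


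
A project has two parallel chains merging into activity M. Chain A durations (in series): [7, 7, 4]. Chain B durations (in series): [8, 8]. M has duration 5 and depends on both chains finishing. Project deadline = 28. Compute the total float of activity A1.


Forward pass: ES(A1) = sum of predecessors on chain A = 0
EF = ES + duration = 0 + 7 = 7
Backward pass: LF(M) = deadline = 28; LS(M) = 28 - 5 = 23
LF(A1) = LS(M) - sum(successors on chain A) = 23 - 11 = 12
LS = LF - duration = 12 - 7 = 5
Total float = LS - ES = 5 - 0 = 5

5


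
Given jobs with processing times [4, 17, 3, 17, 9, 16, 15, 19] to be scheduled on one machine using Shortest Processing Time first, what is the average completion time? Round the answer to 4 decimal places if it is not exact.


Sort jobs by processing time (SPT order): [3, 4, 9, 15, 16, 17, 17, 19]
Compute completion times sequentially:
  Job 1: processing = 3, completes at 3
  Job 2: processing = 4, completes at 7
  Job 3: processing = 9, completes at 16
  Job 4: processing = 15, completes at 31
  Job 5: processing = 16, completes at 47
  Job 6: processing = 17, completes at 64
  Job 7: processing = 17, completes at 81
  Job 8: processing = 19, completes at 100
Sum of completion times = 349
Average completion time = 349/8 = 43.625

43.625


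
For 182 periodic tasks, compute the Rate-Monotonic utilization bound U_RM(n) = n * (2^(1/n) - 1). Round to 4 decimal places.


Compute 2^(1/182) = 1.0038157625
Subtract 1: 1.0038157625 - 1 = 0.0038157625
Multiply by n: 182 * 0.0038157625 = 0.6944687750
Round to 4 dp: 0.6945

0.6945


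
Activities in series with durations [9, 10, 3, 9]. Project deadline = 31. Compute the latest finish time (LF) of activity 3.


LF(activity 3) = deadline - sum of successor durations
Successors: activities 4 through 4 with durations [9]
Sum of successor durations = 9
LF = 31 - 9 = 22

22


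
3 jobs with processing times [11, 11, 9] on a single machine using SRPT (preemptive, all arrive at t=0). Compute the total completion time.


Since all jobs arrive at t=0, SRPT equals SPT ordering.
SPT order: [9, 11, 11]
Completion times:
  Job 1: p=9, C=9
  Job 2: p=11, C=20
  Job 3: p=11, C=31
Total completion time = 9 + 20 + 31 = 60

60


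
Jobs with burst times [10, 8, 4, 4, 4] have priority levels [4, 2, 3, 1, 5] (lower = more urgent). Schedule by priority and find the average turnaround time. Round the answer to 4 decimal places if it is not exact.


Sort by priority (ascending = highest first):
Order: [(1, 4), (2, 8), (3, 4), (4, 10), (5, 4)]
Completion times:
  Priority 1, burst=4, C=4
  Priority 2, burst=8, C=12
  Priority 3, burst=4, C=16
  Priority 4, burst=10, C=26
  Priority 5, burst=4, C=30
Average turnaround = 88/5 = 17.6

17.6


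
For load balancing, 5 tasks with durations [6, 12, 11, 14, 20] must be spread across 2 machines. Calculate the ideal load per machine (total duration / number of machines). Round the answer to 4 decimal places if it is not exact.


Total processing time = 6 + 12 + 11 + 14 + 20 = 63
Number of machines = 2
Ideal balanced load = 63 / 2 = 31.5

31.5


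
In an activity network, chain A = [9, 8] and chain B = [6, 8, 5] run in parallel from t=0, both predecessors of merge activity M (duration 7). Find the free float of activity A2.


ES(A2) = sum of predecessors on chain A = 9
EF(A2) = ES + duration = 9 + 8 = 17
Successor of A2 is M. ES(M) = max(sum(A), sum(B)) = max(17, 19) = 19
Free float = ES(successor) - EF(current) = 19 - 17 = 2

2


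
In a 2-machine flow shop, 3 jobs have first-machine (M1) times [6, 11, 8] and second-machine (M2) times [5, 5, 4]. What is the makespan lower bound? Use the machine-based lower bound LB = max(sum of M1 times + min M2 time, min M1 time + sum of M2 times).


LB1 = sum(M1 times) + min(M2 times) = 25 + 4 = 29
LB2 = min(M1 times) + sum(M2 times) = 6 + 14 = 20
Lower bound = max(LB1, LB2) = max(29, 20) = 29

29


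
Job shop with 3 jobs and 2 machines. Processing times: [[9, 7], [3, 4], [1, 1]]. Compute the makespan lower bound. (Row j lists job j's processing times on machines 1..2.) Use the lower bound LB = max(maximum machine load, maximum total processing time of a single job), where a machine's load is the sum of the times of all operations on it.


Machine loads:
  Machine 1: 9 + 3 + 1 = 13
  Machine 2: 7 + 4 + 1 = 12
Max machine load = 13
Job totals:
  Job 1: 16
  Job 2: 7
  Job 3: 2
Max job total = 16
Lower bound = max(13, 16) = 16

16


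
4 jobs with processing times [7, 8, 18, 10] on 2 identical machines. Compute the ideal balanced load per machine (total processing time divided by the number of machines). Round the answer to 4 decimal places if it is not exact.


Total processing time = 7 + 8 + 18 + 10 = 43
Number of machines = 2
Ideal balanced load = 43 / 2 = 21.5

21.5


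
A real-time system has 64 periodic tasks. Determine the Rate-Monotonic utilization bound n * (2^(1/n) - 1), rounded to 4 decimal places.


Compute 2^(1/64) = 1.0108892861
Subtract 1: 1.0108892861 - 1 = 0.0108892861
Multiply by n: 64 * 0.0108892861 = 0.6969143104
Round to 4 dp: 0.6969

0.6969


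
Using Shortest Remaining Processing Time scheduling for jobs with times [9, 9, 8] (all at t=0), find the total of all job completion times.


Since all jobs arrive at t=0, SRPT equals SPT ordering.
SPT order: [8, 9, 9]
Completion times:
  Job 1: p=8, C=8
  Job 2: p=9, C=17
  Job 3: p=9, C=26
Total completion time = 8 + 17 + 26 = 51

51


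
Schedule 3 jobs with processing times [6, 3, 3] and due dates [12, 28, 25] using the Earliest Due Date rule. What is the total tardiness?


Sort by due date (EDD order): [(6, 12), (3, 25), (3, 28)]
Compute completion times and tardiness:
  Job 1: p=6, d=12, C=6, tardiness=max(0,6-12)=0
  Job 2: p=3, d=25, C=9, tardiness=max(0,9-25)=0
  Job 3: p=3, d=28, C=12, tardiness=max(0,12-28)=0
Total tardiness = 0

0


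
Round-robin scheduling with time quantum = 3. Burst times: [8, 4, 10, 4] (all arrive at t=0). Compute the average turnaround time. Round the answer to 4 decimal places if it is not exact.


Time quantum = 3
Execution trace:
  J1 runs 3 units, time = 3
  J2 runs 3 units, time = 6
  J3 runs 3 units, time = 9
  J4 runs 3 units, time = 12
  J1 runs 3 units, time = 15
  J2 runs 1 units, time = 16
  J3 runs 3 units, time = 19
  J4 runs 1 units, time = 20
  J1 runs 2 units, time = 22
  J3 runs 3 units, time = 25
  J3 runs 1 units, time = 26
Finish times: [22, 16, 26, 20]
Average turnaround = 84/4 = 21.0

21.0


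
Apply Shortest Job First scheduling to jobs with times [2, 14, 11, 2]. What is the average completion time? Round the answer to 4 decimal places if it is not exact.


SJF order (ascending): [2, 2, 11, 14]
Completion times:
  Job 1: burst=2, C=2
  Job 2: burst=2, C=4
  Job 3: burst=11, C=15
  Job 4: burst=14, C=29
Average completion = 50/4 = 12.5

12.5


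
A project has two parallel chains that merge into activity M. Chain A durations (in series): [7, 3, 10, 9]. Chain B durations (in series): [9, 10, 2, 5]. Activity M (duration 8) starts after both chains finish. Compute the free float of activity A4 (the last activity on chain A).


ES(A4) = sum of predecessors on chain A = 20
EF(A4) = ES + duration = 20 + 9 = 29
Successor of A4 is M. ES(M) = max(sum(A), sum(B)) = max(29, 26) = 29
Free float = ES(successor) - EF(current) = 29 - 29 = 0

0


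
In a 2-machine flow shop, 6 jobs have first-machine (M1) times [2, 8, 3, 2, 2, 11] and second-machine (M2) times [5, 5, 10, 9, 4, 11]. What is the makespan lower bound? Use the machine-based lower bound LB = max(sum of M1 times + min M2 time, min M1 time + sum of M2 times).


LB1 = sum(M1 times) + min(M2 times) = 28 + 4 = 32
LB2 = min(M1 times) + sum(M2 times) = 2 + 44 = 46
Lower bound = max(LB1, LB2) = max(32, 46) = 46

46


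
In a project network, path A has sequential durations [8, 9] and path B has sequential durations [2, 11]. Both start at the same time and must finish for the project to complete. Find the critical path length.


Path A total = 8 + 9 = 17
Path B total = 2 + 11 = 13
Critical path = longest path = max(17, 13) = 17

17


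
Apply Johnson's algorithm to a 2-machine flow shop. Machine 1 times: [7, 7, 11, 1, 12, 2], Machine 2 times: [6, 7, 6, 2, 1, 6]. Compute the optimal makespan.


Apply Johnson's rule:
  Group 1 (a <= b): [(4, 1, 2), (6, 2, 6), (2, 7, 7)]
  Group 2 (a > b): [(1, 7, 6), (3, 11, 6), (5, 12, 1)]
Optimal job order: [4, 6, 2, 1, 3, 5]
Schedule:
  Job 4: M1 done at 1, M2 done at 3
  Job 6: M1 done at 3, M2 done at 9
  Job 2: M1 done at 10, M2 done at 17
  Job 1: M1 done at 17, M2 done at 23
  Job 3: M1 done at 28, M2 done at 34
  Job 5: M1 done at 40, M2 done at 41
Makespan = 41

41


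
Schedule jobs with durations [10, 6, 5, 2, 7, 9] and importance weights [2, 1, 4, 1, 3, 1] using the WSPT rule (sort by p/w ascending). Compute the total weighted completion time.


Compute p/w ratios and sort ascending (WSPT): [(5, 4), (2, 1), (7, 3), (10, 2), (6, 1), (9, 1)]
Compute weighted completion times:
  Job (p=5,w=4): C=5, w*C=4*5=20
  Job (p=2,w=1): C=7, w*C=1*7=7
  Job (p=7,w=3): C=14, w*C=3*14=42
  Job (p=10,w=2): C=24, w*C=2*24=48
  Job (p=6,w=1): C=30, w*C=1*30=30
  Job (p=9,w=1): C=39, w*C=1*39=39
Total weighted completion time = 186

186


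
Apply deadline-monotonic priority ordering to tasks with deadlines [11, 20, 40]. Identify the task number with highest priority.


Sort tasks by relative deadline (ascending):
  Task 1: deadline = 11
  Task 2: deadline = 20
  Task 3: deadline = 40
Priority order (highest first): [1, 2, 3]
Highest priority task = 1

1


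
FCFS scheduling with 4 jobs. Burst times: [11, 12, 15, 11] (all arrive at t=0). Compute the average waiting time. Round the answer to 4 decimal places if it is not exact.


FCFS order (as given): [11, 12, 15, 11]
Waiting times:
  Job 1: wait = 0
  Job 2: wait = 11
  Job 3: wait = 23
  Job 4: wait = 38
Sum of waiting times = 72
Average waiting time = 72/4 = 18.0

18.0


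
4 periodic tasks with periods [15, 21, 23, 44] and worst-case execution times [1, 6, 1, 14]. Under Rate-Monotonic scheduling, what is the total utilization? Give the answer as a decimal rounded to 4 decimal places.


Compute individual utilizations (exact fractions):
  Task 1: C/T = 1/15 (approx. 0.0667)
  Task 2: C/T = 6/21 = 2/7 (approx. 0.2857)
  Task 3: C/T = 1/23 (approx. 0.0435)
  Task 4: C/T = 14/44 = 7/22 (approx. 0.3182)
Total utilization U = 1/15 + 2/7 + 1/23 + 7/22 = 37937/53130
Rounded to 4 decimal places: U = 0.7140
RM (Liu & Layland) bound for 4 tasks = 0.756828; compare with U = 37937/53130 (approx. 0.714041)
U <= bound, so schedulable by RM sufficient condition.

0.7140


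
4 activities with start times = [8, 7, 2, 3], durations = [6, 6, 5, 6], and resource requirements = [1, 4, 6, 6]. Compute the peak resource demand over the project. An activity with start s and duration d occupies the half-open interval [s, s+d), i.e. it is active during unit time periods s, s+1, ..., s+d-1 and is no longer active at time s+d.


Each activity i is active on [start_i, start_i + duration_i).
Compute total resource usage per time slot:
  t=0: active resources = [], total = 0
  t=1: active resources = [], total = 0
  t=2: active resources = [6], total = 6
  t=3: active resources = [6, 6], total = 12
  t=4: active resources = [6, 6], total = 12
  t=5: active resources = [6, 6], total = 12
  t=6: active resources = [6, 6], total = 12
  t=7: active resources = [4, 6], total = 10
  t=8: active resources = [1, 4, 6], total = 11
  t=9: active resources = [1, 4], total = 5
  t=10: active resources = [1, 4], total = 5
  t=11: active resources = [1, 4], total = 5
  t=12: active resources = [1, 4], total = 5
  t=13: active resources = [1], total = 1
Peak resource demand = 12

12


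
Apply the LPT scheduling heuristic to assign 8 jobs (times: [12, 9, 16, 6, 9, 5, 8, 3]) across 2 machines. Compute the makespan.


Sort jobs in decreasing order (LPT): [16, 12, 9, 9, 8, 6, 5, 3]
Assign each job to the least loaded machine:
  Machine 1: jobs [16, 9, 6, 3], load = 34
  Machine 2: jobs [12, 9, 8, 5], load = 34
Makespan = max load = 34

34


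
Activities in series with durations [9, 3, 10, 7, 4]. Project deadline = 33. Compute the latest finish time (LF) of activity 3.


LF(activity 3) = deadline - sum of successor durations
Successors: activities 4 through 5 with durations [7, 4]
Sum of successor durations = 11
LF = 33 - 11 = 22

22


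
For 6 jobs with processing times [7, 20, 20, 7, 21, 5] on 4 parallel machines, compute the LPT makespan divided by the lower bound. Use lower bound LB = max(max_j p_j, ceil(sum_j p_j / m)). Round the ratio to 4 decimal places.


LPT order: [21, 20, 20, 7, 7, 5]
Machine loads after assignment: [21, 20, 20, 19]
LPT makespan = 21
Lower bound = max(max_job, ceil(total/4)) = max(21, 20) = 21
Ratio = 21 / 21 = 1.0

1.0


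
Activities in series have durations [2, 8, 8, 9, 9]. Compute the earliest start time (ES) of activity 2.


Activity 2 starts after activities 1 through 1 complete.
Predecessor durations: [2]
ES = 2 = 2

2


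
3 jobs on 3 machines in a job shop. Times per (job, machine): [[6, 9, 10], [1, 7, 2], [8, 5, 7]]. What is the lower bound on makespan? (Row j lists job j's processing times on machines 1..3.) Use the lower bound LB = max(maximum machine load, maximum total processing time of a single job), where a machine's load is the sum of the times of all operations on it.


Machine loads:
  Machine 1: 6 + 1 + 8 = 15
  Machine 2: 9 + 7 + 5 = 21
  Machine 3: 10 + 2 + 7 = 19
Max machine load = 21
Job totals:
  Job 1: 25
  Job 2: 10
  Job 3: 20
Max job total = 25
Lower bound = max(21, 25) = 25

25


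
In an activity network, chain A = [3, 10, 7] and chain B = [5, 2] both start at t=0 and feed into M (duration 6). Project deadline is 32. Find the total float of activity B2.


Forward pass: ES(B2) = sum of predecessors on chain B = 5
EF = ES + duration = 5 + 2 = 7
Backward pass: LF(M) = deadline = 32; LS(M) = 32 - 6 = 26
LF(B2) = LS(M) - sum(successors on chain B) = 26 - 0 = 26
LS = LF - duration = 26 - 2 = 24
Total float = LS - ES = 24 - 5 = 19

19


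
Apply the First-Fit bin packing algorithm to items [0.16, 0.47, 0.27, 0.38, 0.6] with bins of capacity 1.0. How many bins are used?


Place items sequentially using First-Fit:
  Item 0.16 -> new Bin 1
  Item 0.47 -> Bin 1 (now 0.63)
  Item 0.27 -> Bin 1 (now 0.9)
  Item 0.38 -> new Bin 2
  Item 0.6 -> Bin 2 (now 0.98)
Total bins used = 2

2


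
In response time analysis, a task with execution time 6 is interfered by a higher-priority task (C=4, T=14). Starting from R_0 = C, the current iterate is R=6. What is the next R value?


R_next = C + ceil(R_prev / T_hp) * C_hp
ceil(6 / 14) = ceil(0.4286) = 1
Interference = 1 * 4 = 4
R_next = 6 + 4 = 10

10


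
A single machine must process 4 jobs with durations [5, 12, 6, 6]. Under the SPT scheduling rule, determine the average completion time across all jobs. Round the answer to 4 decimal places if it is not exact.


Sort jobs by processing time (SPT order): [5, 6, 6, 12]
Compute completion times sequentially:
  Job 1: processing = 5, completes at 5
  Job 2: processing = 6, completes at 11
  Job 3: processing = 6, completes at 17
  Job 4: processing = 12, completes at 29
Sum of completion times = 62
Average completion time = 62/4 = 15.5

15.5


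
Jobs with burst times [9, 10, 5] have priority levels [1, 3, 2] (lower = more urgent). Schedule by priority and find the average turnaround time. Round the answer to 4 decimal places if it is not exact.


Sort by priority (ascending = highest first):
Order: [(1, 9), (2, 5), (3, 10)]
Completion times:
  Priority 1, burst=9, C=9
  Priority 2, burst=5, C=14
  Priority 3, burst=10, C=24
Average turnaround = 47/3 = 15.6667

15.6667


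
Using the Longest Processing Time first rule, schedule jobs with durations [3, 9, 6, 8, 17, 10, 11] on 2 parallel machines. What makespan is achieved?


Sort jobs in decreasing order (LPT): [17, 11, 10, 9, 8, 6, 3]
Assign each job to the least loaded machine:
  Machine 1: jobs [17, 9, 6], load = 32
  Machine 2: jobs [11, 10, 8, 3], load = 32
Makespan = max load = 32

32


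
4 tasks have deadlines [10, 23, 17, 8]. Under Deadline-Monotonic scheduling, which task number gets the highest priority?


Sort tasks by relative deadline (ascending):
  Task 4: deadline = 8
  Task 1: deadline = 10
  Task 3: deadline = 17
  Task 2: deadline = 23
Priority order (highest first): [4, 1, 3, 2]
Highest priority task = 4

4


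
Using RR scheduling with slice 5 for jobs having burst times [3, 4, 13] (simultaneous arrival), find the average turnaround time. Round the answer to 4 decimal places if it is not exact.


Time quantum = 5
Execution trace:
  J1 runs 3 units, time = 3
  J2 runs 4 units, time = 7
  J3 runs 5 units, time = 12
  J3 runs 5 units, time = 17
  J3 runs 3 units, time = 20
Finish times: [3, 7, 20]
Average turnaround = 30/3 = 10.0

10.0


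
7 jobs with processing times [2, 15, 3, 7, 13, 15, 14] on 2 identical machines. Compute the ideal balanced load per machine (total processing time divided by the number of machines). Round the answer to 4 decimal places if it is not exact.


Total processing time = 2 + 15 + 3 + 7 + 13 + 15 + 14 = 69
Number of machines = 2
Ideal balanced load = 69 / 2 = 34.5

34.5
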